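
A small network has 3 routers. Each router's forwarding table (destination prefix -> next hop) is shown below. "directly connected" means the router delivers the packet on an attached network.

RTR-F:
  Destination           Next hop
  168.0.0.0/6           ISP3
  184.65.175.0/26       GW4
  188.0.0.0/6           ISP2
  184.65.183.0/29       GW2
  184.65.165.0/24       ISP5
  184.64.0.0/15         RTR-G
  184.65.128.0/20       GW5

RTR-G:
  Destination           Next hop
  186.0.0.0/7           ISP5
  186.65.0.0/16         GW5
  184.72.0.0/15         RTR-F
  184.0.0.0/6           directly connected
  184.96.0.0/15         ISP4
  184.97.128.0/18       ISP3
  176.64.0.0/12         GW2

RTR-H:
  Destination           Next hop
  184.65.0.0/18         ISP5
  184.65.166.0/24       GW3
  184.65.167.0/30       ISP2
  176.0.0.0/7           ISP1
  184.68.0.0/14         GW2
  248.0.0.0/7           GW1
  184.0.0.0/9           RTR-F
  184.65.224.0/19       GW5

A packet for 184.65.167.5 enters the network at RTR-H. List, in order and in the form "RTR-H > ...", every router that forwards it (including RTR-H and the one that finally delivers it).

RTR-H > RTR-F > RTR-G

At RTR-H: longest match for 184.65.167.5 is 184.0.0.0/9 -> RTR-F
At RTR-F: longest match for 184.65.167.5 is 184.64.0.0/15 -> RTR-G
At RTR-G: longest match for 184.65.167.5 is 184.0.0.0/6 -> directly connected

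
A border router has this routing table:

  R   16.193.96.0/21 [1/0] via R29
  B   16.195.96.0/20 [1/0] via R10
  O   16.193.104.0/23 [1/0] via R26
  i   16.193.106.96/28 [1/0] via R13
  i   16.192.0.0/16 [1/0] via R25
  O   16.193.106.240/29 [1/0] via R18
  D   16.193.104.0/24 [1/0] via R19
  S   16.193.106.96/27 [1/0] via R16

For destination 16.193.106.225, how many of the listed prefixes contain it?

No listed prefix contains 16.193.106.225.
Total matching entries: 0.

0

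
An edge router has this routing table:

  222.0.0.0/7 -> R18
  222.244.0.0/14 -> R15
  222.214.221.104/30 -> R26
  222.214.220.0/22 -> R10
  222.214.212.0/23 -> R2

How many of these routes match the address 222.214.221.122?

2

Prefixes containing 222.214.221.122:
  222.0.0.0/7 (222.0.0.0 - 223.255.255.255)
  222.214.220.0/22 (222.214.220.0 - 222.214.223.255)
Total matching entries: 2.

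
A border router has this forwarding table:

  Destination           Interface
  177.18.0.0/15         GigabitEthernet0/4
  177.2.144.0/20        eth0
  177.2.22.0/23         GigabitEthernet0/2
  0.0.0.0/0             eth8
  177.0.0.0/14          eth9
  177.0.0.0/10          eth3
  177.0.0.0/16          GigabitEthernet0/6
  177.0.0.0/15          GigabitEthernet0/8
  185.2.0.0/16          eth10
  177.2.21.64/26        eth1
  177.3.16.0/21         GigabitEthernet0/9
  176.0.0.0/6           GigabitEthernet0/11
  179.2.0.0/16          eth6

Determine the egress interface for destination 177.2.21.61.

Routes whose prefix contains 177.2.21.61:
  0.0.0.0/0 (default, matches everything) -> eth8
  176.0.0.0/6 (176.0.0.0 - 179.255.255.255) -> GigabitEthernet0/11
  177.0.0.0/10 (177.0.0.0 - 177.63.255.255) -> eth3
  177.0.0.0/14 (177.0.0.0 - 177.3.255.255) -> eth9
More-specific entries that do NOT match:
  177.2.21.64/26 (177.2.21.64 - 177.2.21.127) does not contain 177.2.21.61
  177.2.22.0/23 (177.2.22.0 - 177.2.23.255) does not contain 177.2.21.61
  177.3.16.0/21 (177.3.16.0 - 177.3.23.255) does not contain 177.2.21.61
  177.2.144.0/20 (177.2.144.0 - 177.2.159.255) does not contain 177.2.21.61
  177.0.0.0/16 (177.0.0.0 - 177.0.255.255) does not contain 177.2.21.61
  185.2.0.0/16 (185.2.0.0 - 185.2.255.255) does not contain 177.2.21.61
  179.2.0.0/16 (179.2.0.0 - 179.2.255.255) does not contain 177.2.21.61
  177.18.0.0/15 (177.18.0.0 - 177.19.255.255) does not contain 177.2.21.61
  177.0.0.0/15 (177.0.0.0 - 177.1.255.255) does not contain 177.2.21.61
Longest matching prefix is /14 -> interface eth9.

eth9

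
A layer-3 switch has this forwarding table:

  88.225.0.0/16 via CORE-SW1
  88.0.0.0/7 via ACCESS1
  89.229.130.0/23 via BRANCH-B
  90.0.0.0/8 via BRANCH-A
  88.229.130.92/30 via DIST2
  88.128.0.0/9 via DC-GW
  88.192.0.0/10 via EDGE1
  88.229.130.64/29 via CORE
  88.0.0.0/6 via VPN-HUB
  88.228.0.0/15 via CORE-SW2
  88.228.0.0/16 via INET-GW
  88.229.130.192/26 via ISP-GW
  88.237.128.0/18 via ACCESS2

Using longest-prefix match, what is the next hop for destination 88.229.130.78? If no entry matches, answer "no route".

CORE-SW2

Routes whose prefix contains 88.229.130.78:
  88.0.0.0/6 (88.0.0.0 - 91.255.255.255) -> VPN-HUB
  88.0.0.0/7 (88.0.0.0 - 89.255.255.255) -> ACCESS1
  88.128.0.0/9 (88.128.0.0 - 88.255.255.255) -> DC-GW
  88.192.0.0/10 (88.192.0.0 - 88.255.255.255) -> EDGE1
  88.228.0.0/15 (88.228.0.0 - 88.229.255.255) -> CORE-SW2
More-specific entries that do NOT match:
  88.229.130.92/30 (88.229.130.92 - 88.229.130.95) does not contain 88.229.130.78
  88.229.130.64/29 (88.229.130.64 - 88.229.130.71) does not contain 88.229.130.78
  88.229.130.192/26 (88.229.130.192 - 88.229.130.255) does not contain 88.229.130.78
  89.229.130.0/23 (89.229.130.0 - 89.229.131.255) does not contain 88.229.130.78
  88.237.128.0/18 (88.237.128.0 - 88.237.191.255) does not contain 88.229.130.78
  88.225.0.0/16 (88.225.0.0 - 88.225.255.255) does not contain 88.229.130.78
  88.228.0.0/16 (88.228.0.0 - 88.228.255.255) does not contain 88.229.130.78
Longest matching prefix is /15 -> next hop CORE-SW2.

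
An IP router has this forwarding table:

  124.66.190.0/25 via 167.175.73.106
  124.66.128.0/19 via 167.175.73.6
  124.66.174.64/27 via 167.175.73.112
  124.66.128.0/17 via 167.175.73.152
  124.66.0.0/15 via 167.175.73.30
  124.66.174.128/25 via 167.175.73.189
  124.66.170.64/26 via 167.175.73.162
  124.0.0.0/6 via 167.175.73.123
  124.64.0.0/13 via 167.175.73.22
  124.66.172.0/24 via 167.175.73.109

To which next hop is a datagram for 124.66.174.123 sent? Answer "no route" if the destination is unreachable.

Routes whose prefix contains 124.66.174.123:
  124.0.0.0/6 (124.0.0.0 - 127.255.255.255) -> 167.175.73.123
  124.64.0.0/13 (124.64.0.0 - 124.71.255.255) -> 167.175.73.22
  124.66.0.0/15 (124.66.0.0 - 124.67.255.255) -> 167.175.73.30
  124.66.128.0/17 (124.66.128.0 - 124.66.255.255) -> 167.175.73.152
More-specific entries that do NOT match:
  124.66.174.64/27 (124.66.174.64 - 124.66.174.95) does not contain 124.66.174.123
  124.66.170.64/26 (124.66.170.64 - 124.66.170.127) does not contain 124.66.174.123
  124.66.190.0/25 (124.66.190.0 - 124.66.190.127) does not contain 124.66.174.123
  124.66.174.128/25 (124.66.174.128 - 124.66.174.255) does not contain 124.66.174.123
  124.66.172.0/24 (124.66.172.0 - 124.66.172.255) does not contain 124.66.174.123
  124.66.128.0/19 (124.66.128.0 - 124.66.159.255) does not contain 124.66.174.123
Longest matching prefix is /17 -> next hop 167.175.73.152.

167.175.73.152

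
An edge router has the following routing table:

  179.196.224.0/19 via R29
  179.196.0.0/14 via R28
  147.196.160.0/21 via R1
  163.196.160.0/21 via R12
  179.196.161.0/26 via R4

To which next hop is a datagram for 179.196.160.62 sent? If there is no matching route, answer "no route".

R28

Routes whose prefix contains 179.196.160.62:
  179.196.0.0/14 (179.196.0.0 - 179.199.255.255) -> R28
More-specific entries that do NOT match:
  179.196.161.0/26 (179.196.161.0 - 179.196.161.63) does not contain 179.196.160.62
  147.196.160.0/21 (147.196.160.0 - 147.196.167.255) does not contain 179.196.160.62
  163.196.160.0/21 (163.196.160.0 - 163.196.167.255) does not contain 179.196.160.62
  179.196.224.0/19 (179.196.224.0 - 179.196.255.255) does not contain 179.196.160.62
Longest matching prefix is /14 -> next hop R28.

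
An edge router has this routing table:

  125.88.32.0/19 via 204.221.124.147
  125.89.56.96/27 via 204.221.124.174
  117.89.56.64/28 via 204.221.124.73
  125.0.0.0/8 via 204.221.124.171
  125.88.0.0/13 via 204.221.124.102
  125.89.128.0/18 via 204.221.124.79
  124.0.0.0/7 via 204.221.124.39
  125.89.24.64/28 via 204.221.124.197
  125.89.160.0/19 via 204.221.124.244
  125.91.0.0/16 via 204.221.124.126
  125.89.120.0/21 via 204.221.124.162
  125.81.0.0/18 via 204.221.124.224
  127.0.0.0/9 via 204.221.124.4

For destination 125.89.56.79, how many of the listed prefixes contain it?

3

Prefixes containing 125.89.56.79:
  124.0.0.0/7 (124.0.0.0 - 125.255.255.255)
  125.0.0.0/8 (125.0.0.0 - 125.255.255.255)
  125.88.0.0/13 (125.88.0.0 - 125.95.255.255)
Total matching entries: 3.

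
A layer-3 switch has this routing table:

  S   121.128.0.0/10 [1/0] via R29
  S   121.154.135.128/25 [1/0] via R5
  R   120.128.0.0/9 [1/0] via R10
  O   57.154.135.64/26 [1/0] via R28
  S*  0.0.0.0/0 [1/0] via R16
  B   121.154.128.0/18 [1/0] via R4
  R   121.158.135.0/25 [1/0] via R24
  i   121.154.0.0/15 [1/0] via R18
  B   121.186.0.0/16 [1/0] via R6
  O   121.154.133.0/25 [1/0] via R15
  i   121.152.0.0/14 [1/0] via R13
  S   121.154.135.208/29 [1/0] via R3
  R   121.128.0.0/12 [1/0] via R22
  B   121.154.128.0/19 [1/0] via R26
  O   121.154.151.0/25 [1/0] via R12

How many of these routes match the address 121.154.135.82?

Prefixes containing 121.154.135.82:
  0.0.0.0/0 (default, matches everything)
  121.128.0.0/10 (121.128.0.0 - 121.191.255.255)
  121.152.0.0/14 (121.152.0.0 - 121.155.255.255)
  121.154.0.0/15 (121.154.0.0 - 121.155.255.255)
  121.154.128.0/18 (121.154.128.0 - 121.154.191.255)
  121.154.128.0/19 (121.154.128.0 - 121.154.159.255)
Total matching entries: 6.

6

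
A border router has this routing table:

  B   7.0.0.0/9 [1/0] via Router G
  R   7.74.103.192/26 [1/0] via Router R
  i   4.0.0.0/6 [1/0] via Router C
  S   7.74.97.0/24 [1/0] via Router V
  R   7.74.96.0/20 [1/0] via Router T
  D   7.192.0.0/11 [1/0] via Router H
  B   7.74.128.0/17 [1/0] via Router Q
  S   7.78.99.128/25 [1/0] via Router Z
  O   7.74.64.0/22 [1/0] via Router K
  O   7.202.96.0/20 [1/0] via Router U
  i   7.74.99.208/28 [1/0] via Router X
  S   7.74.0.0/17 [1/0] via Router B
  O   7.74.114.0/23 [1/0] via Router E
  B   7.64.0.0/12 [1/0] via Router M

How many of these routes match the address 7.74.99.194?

Prefixes containing 7.74.99.194:
  4.0.0.0/6 (4.0.0.0 - 7.255.255.255)
  7.0.0.0/9 (7.0.0.0 - 7.127.255.255)
  7.64.0.0/12 (7.64.0.0 - 7.79.255.255)
  7.74.0.0/17 (7.74.0.0 - 7.74.127.255)
  7.74.96.0/20 (7.74.96.0 - 7.74.111.255)
Total matching entries: 5.

5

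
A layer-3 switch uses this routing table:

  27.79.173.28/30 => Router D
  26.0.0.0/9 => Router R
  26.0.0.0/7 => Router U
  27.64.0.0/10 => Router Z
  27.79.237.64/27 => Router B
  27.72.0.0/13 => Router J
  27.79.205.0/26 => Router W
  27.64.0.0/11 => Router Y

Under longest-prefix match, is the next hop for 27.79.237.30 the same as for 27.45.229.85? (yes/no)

27.79.237.30: longest match 27.72.0.0/13 -> Router J
27.45.229.85: longest match 26.0.0.0/7 -> Router U

no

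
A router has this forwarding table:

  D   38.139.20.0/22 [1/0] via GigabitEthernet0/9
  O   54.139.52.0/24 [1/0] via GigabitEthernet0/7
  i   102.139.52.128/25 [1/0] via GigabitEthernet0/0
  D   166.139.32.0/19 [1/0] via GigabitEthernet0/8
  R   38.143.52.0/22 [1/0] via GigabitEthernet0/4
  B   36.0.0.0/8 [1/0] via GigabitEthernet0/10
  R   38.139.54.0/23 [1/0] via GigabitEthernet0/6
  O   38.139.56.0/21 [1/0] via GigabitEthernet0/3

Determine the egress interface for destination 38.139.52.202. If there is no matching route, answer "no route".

No entry's prefix contains 38.139.52.202; there is no default route.

no route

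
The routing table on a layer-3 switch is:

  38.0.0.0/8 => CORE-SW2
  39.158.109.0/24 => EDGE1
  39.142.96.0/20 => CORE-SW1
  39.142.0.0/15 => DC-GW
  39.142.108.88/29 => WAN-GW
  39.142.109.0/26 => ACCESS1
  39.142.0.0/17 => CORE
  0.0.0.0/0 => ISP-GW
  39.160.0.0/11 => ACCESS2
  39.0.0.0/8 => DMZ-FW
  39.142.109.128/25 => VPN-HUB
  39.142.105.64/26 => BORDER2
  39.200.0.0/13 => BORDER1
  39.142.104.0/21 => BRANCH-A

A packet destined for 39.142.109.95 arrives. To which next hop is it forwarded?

Routes whose prefix contains 39.142.109.95:
  0.0.0.0/0 (default, matches everything) -> ISP-GW
  39.0.0.0/8 (39.0.0.0 - 39.255.255.255) -> DMZ-FW
  39.142.0.0/15 (39.142.0.0 - 39.143.255.255) -> DC-GW
  39.142.0.0/17 (39.142.0.0 - 39.142.127.255) -> CORE
  39.142.96.0/20 (39.142.96.0 - 39.142.111.255) -> CORE-SW1
  39.142.104.0/21 (39.142.104.0 - 39.142.111.255) -> BRANCH-A
More-specific entries that do NOT match:
  39.142.108.88/29 (39.142.108.88 - 39.142.108.95) does not contain 39.142.109.95
  39.142.109.0/26 (39.142.109.0 - 39.142.109.63) does not contain 39.142.109.95
  39.142.105.64/26 (39.142.105.64 - 39.142.105.127) does not contain 39.142.109.95
  39.142.109.128/25 (39.142.109.128 - 39.142.109.255) does not contain 39.142.109.95
  39.158.109.0/24 (39.158.109.0 - 39.158.109.255) does not contain 39.142.109.95
Longest matching prefix is /21 -> next hop BRANCH-A.

BRANCH-A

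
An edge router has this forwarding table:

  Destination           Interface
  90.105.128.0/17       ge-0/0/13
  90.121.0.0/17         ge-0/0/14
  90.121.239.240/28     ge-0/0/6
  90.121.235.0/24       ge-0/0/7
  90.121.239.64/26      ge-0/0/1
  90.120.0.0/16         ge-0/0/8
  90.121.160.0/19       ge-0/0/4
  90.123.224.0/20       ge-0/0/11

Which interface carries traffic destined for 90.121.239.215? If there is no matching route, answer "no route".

no route

No entry's prefix contains 90.121.239.215; there is no default route.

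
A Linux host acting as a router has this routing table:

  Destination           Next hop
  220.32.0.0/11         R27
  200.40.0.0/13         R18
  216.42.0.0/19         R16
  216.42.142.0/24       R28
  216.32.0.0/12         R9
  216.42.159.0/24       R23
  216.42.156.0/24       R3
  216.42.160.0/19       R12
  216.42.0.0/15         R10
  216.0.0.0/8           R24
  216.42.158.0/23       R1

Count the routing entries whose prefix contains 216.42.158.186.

4

Prefixes containing 216.42.158.186:
  216.0.0.0/8 (216.0.0.0 - 216.255.255.255)
  216.32.0.0/12 (216.32.0.0 - 216.47.255.255)
  216.42.0.0/15 (216.42.0.0 - 216.43.255.255)
  216.42.158.0/23 (216.42.158.0 - 216.42.159.255)
Total matching entries: 4.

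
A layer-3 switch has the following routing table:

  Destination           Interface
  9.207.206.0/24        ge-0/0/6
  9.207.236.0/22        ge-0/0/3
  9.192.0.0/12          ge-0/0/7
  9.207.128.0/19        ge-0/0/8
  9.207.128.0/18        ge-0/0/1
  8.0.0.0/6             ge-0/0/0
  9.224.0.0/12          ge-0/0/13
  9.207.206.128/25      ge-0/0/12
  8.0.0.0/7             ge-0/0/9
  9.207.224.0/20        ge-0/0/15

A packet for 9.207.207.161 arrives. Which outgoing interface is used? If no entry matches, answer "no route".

ge-0/0/7

Routes whose prefix contains 9.207.207.161:
  8.0.0.0/6 (8.0.0.0 - 11.255.255.255) -> ge-0/0/0
  8.0.0.0/7 (8.0.0.0 - 9.255.255.255) -> ge-0/0/9
  9.192.0.0/12 (9.192.0.0 - 9.207.255.255) -> ge-0/0/7
More-specific entries that do NOT match:
  9.207.206.128/25 (9.207.206.128 - 9.207.206.255) does not contain 9.207.207.161
  9.207.206.0/24 (9.207.206.0 - 9.207.206.255) does not contain 9.207.207.161
  9.207.236.0/22 (9.207.236.0 - 9.207.239.255) does not contain 9.207.207.161
  9.207.224.0/20 (9.207.224.0 - 9.207.239.255) does not contain 9.207.207.161
  9.207.128.0/19 (9.207.128.0 - 9.207.159.255) does not contain 9.207.207.161
  9.207.128.0/18 (9.207.128.0 - 9.207.191.255) does not contain 9.207.207.161
Longest matching prefix is /12 -> interface ge-0/0/7.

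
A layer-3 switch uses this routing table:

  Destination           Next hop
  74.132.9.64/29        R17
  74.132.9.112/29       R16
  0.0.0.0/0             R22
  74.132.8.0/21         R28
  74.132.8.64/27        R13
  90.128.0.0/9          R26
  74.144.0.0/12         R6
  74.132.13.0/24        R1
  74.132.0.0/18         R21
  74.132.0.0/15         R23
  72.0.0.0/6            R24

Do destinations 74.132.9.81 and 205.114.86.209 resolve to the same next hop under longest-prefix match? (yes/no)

no

74.132.9.81: longest match 74.132.8.0/21 -> R28
205.114.86.209: longest match 0.0.0.0/0 -> R22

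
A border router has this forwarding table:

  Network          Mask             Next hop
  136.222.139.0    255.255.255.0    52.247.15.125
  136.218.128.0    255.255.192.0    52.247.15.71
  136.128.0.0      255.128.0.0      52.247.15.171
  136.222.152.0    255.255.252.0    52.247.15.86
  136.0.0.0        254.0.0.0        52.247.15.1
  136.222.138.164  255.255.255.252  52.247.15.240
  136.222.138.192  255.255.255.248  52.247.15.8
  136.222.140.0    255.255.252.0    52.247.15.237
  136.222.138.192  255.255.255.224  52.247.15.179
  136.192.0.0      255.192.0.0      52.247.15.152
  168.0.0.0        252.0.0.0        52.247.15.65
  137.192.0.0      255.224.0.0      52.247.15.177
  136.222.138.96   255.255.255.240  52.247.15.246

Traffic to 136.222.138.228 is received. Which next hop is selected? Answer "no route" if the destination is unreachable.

52.247.15.152

Routes whose prefix contains 136.222.138.228:
  136.0.0.0/7 (136.0.0.0 - 137.255.255.255) -> 52.247.15.1
  136.128.0.0/9 (136.128.0.0 - 136.255.255.255) -> 52.247.15.171
  136.192.0.0/10 (136.192.0.0 - 136.255.255.255) -> 52.247.15.152
More-specific entries that do NOT match:
  136.222.138.164/30 (136.222.138.164 - 136.222.138.167) does not contain 136.222.138.228
  136.222.138.192/29 (136.222.138.192 - 136.222.138.199) does not contain 136.222.138.228
  136.222.138.96/28 (136.222.138.96 - 136.222.138.111) does not contain 136.222.138.228
  136.222.138.192/27 (136.222.138.192 - 136.222.138.223) does not contain 136.222.138.228
  136.222.139.0/24 (136.222.139.0 - 136.222.139.255) does not contain 136.222.138.228
  136.222.152.0/22 (136.222.152.0 - 136.222.155.255) does not contain 136.222.138.228
  136.222.140.0/22 (136.222.140.0 - 136.222.143.255) does not contain 136.222.138.228
  136.218.128.0/18 (136.218.128.0 - 136.218.191.255) does not contain 136.222.138.228
  137.192.0.0/11 (137.192.0.0 - 137.223.255.255) does not contain 136.222.138.228
Longest matching prefix is /10 -> next hop 52.247.15.152.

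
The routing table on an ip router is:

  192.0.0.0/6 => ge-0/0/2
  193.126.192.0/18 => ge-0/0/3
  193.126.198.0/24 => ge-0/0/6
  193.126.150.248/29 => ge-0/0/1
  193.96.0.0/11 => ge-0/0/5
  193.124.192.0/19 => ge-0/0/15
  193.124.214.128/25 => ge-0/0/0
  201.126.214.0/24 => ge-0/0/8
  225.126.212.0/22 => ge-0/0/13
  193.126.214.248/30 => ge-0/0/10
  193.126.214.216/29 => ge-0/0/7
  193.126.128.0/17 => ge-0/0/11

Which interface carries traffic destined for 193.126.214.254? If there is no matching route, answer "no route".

Routes whose prefix contains 193.126.214.254:
  192.0.0.0/6 (192.0.0.0 - 195.255.255.255) -> ge-0/0/2
  193.96.0.0/11 (193.96.0.0 - 193.127.255.255) -> ge-0/0/5
  193.126.128.0/17 (193.126.128.0 - 193.126.255.255) -> ge-0/0/11
  193.126.192.0/18 (193.126.192.0 - 193.126.255.255) -> ge-0/0/3
More-specific entries that do NOT match:
  193.126.214.248/30 (193.126.214.248 - 193.126.214.251) does not contain 193.126.214.254
  193.126.150.248/29 (193.126.150.248 - 193.126.150.255) does not contain 193.126.214.254
  193.126.214.216/29 (193.126.214.216 - 193.126.214.223) does not contain 193.126.214.254
  193.124.214.128/25 (193.124.214.128 - 193.124.214.255) does not contain 193.126.214.254
  193.126.198.0/24 (193.126.198.0 - 193.126.198.255) does not contain 193.126.214.254
  201.126.214.0/24 (201.126.214.0 - 201.126.214.255) does not contain 193.126.214.254
  225.126.212.0/22 (225.126.212.0 - 225.126.215.255) does not contain 193.126.214.254
  193.124.192.0/19 (193.124.192.0 - 193.124.223.255) does not contain 193.126.214.254
Longest matching prefix is /18 -> interface ge-0/0/3.

ge-0/0/3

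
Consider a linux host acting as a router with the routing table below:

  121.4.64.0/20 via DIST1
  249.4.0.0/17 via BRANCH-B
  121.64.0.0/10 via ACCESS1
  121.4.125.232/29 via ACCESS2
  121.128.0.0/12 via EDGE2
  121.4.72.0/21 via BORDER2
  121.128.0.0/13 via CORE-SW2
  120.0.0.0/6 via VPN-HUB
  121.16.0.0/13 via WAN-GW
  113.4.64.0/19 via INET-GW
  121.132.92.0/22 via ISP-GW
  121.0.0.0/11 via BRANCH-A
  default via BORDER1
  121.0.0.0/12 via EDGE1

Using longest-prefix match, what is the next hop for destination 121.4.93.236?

Routes whose prefix contains 121.4.93.236:
  0.0.0.0/0 (default, matches everything) -> BORDER1
  120.0.0.0/6 (120.0.0.0 - 123.255.255.255) -> VPN-HUB
  121.0.0.0/11 (121.0.0.0 - 121.31.255.255) -> BRANCH-A
  121.0.0.0/12 (121.0.0.0 - 121.15.255.255) -> EDGE1
More-specific entries that do NOT match:
  121.4.125.232/29 (121.4.125.232 - 121.4.125.239) does not contain 121.4.93.236
  121.132.92.0/22 (121.132.92.0 - 121.132.95.255) does not contain 121.4.93.236
  121.4.72.0/21 (121.4.72.0 - 121.4.79.255) does not contain 121.4.93.236
  121.4.64.0/20 (121.4.64.0 - 121.4.79.255) does not contain 121.4.93.236
  113.4.64.0/19 (113.4.64.0 - 113.4.95.255) does not contain 121.4.93.236
  249.4.0.0/17 (249.4.0.0 - 249.4.127.255) does not contain 121.4.93.236
  121.128.0.0/13 (121.128.0.0 - 121.135.255.255) does not contain 121.4.93.236
  121.16.0.0/13 (121.16.0.0 - 121.23.255.255) does not contain 121.4.93.236
Longest matching prefix is /12 -> next hop EDGE1.

EDGE1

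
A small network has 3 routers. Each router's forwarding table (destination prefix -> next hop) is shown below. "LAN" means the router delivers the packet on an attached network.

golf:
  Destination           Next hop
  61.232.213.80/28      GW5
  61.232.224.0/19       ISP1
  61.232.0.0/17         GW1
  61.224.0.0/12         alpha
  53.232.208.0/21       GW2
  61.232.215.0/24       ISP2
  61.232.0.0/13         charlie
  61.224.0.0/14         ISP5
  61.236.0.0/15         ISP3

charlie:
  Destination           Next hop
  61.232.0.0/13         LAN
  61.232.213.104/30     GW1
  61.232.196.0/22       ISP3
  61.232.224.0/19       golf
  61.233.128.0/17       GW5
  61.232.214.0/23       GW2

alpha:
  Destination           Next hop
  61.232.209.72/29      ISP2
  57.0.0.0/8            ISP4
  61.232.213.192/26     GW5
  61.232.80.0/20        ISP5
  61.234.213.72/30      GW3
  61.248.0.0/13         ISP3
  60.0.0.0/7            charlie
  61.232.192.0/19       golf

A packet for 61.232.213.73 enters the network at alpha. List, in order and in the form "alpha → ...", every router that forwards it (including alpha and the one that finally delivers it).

At alpha: longest match for 61.232.213.73 is 61.232.192.0/19 -> golf
At golf: longest match for 61.232.213.73 is 61.232.0.0/13 -> charlie
At charlie: longest match for 61.232.213.73 is 61.232.0.0/13 -> LAN

alpha → golf → charlie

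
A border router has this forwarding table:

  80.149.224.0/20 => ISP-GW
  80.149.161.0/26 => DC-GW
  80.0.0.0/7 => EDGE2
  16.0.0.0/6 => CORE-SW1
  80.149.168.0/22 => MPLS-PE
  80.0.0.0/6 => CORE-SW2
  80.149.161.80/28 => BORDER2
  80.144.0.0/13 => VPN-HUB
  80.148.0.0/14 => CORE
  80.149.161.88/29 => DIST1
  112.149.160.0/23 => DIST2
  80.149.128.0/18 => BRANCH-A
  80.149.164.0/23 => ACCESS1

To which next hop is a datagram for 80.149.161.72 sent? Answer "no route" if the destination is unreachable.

BRANCH-A

Routes whose prefix contains 80.149.161.72:
  80.0.0.0/6 (80.0.0.0 - 83.255.255.255) -> CORE-SW2
  80.0.0.0/7 (80.0.0.0 - 81.255.255.255) -> EDGE2
  80.144.0.0/13 (80.144.0.0 - 80.151.255.255) -> VPN-HUB
  80.148.0.0/14 (80.148.0.0 - 80.151.255.255) -> CORE
  80.149.128.0/18 (80.149.128.0 - 80.149.191.255) -> BRANCH-A
More-specific entries that do NOT match:
  80.149.161.88/29 (80.149.161.88 - 80.149.161.95) does not contain 80.149.161.72
  80.149.161.80/28 (80.149.161.80 - 80.149.161.95) does not contain 80.149.161.72
  80.149.161.0/26 (80.149.161.0 - 80.149.161.63) does not contain 80.149.161.72
  112.149.160.0/23 (112.149.160.0 - 112.149.161.255) does not contain 80.149.161.72
  80.149.164.0/23 (80.149.164.0 - 80.149.165.255) does not contain 80.149.161.72
  80.149.168.0/22 (80.149.168.0 - 80.149.171.255) does not contain 80.149.161.72
  80.149.224.0/20 (80.149.224.0 - 80.149.239.255) does not contain 80.149.161.72
Longest matching prefix is /18 -> next hop BRANCH-A.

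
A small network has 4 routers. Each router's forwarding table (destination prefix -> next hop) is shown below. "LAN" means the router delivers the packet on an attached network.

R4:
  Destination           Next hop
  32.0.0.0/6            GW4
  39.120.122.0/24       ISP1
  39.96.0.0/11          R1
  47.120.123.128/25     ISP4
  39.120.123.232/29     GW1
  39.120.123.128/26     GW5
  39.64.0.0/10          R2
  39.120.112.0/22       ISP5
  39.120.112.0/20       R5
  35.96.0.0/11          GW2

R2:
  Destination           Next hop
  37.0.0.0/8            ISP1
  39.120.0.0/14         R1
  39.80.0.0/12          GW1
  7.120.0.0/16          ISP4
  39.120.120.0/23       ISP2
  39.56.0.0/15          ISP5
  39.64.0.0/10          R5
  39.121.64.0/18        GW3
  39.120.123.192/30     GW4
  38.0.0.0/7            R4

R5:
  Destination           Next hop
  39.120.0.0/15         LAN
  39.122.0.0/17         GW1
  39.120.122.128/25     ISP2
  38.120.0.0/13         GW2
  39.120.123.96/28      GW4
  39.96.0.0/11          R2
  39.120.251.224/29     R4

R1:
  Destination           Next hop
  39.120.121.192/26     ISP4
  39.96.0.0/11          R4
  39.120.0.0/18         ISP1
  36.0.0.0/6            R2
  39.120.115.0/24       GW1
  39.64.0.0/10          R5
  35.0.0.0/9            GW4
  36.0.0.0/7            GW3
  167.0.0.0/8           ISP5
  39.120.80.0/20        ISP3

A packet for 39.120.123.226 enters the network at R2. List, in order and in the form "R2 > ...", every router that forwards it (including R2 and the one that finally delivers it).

R2 > R1 > R4 > R5

At R2: longest match for 39.120.123.226 is 39.120.0.0/14 -> R1
At R1: longest match for 39.120.123.226 is 39.96.0.0/11 -> R4
At R4: longest match for 39.120.123.226 is 39.120.112.0/20 -> R5
At R5: longest match for 39.120.123.226 is 39.120.0.0/15 -> LAN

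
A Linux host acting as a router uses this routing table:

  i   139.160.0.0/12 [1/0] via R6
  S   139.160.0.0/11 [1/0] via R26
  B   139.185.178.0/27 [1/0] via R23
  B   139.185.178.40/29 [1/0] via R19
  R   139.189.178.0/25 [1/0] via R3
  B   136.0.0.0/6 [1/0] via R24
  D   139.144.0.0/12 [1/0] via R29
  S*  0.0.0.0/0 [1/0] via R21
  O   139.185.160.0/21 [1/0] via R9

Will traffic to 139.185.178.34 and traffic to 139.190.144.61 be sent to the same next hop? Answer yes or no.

yes

139.185.178.34: longest match 139.160.0.0/11 -> R26
139.190.144.61: longest match 139.160.0.0/11 -> R26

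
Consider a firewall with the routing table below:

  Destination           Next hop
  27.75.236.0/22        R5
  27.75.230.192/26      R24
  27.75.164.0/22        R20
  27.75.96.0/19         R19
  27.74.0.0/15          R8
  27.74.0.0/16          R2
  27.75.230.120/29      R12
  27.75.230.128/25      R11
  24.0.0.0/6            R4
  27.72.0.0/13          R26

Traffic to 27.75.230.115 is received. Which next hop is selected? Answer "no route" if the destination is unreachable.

R8

Routes whose prefix contains 27.75.230.115:
  24.0.0.0/6 (24.0.0.0 - 27.255.255.255) -> R4
  27.72.0.0/13 (27.72.0.0 - 27.79.255.255) -> R26
  27.74.0.0/15 (27.74.0.0 - 27.75.255.255) -> R8
More-specific entries that do NOT match:
  27.75.230.120/29 (27.75.230.120 - 27.75.230.127) does not contain 27.75.230.115
  27.75.230.192/26 (27.75.230.192 - 27.75.230.255) does not contain 27.75.230.115
  27.75.230.128/25 (27.75.230.128 - 27.75.230.255) does not contain 27.75.230.115
  27.75.236.0/22 (27.75.236.0 - 27.75.239.255) does not contain 27.75.230.115
  27.75.164.0/22 (27.75.164.0 - 27.75.167.255) does not contain 27.75.230.115
  27.75.96.0/19 (27.75.96.0 - 27.75.127.255) does not contain 27.75.230.115
  27.74.0.0/16 (27.74.0.0 - 27.74.255.255) does not contain 27.75.230.115
Longest matching prefix is /15 -> next hop R8.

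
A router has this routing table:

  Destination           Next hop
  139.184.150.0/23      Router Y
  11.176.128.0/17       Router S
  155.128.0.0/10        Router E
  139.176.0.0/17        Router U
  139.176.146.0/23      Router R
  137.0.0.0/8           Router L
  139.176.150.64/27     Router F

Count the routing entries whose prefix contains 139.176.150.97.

0

No listed prefix contains 139.176.150.97.
Total matching entries: 0.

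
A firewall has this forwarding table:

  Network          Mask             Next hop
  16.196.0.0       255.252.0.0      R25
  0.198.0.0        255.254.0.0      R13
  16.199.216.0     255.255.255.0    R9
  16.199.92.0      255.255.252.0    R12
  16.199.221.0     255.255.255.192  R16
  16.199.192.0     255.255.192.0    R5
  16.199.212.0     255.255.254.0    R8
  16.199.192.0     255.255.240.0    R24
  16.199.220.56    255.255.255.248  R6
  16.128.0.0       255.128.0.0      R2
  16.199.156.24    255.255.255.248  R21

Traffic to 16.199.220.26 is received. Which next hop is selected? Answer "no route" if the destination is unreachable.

R5

Routes whose prefix contains 16.199.220.26:
  16.128.0.0/9 (16.128.0.0 - 16.255.255.255) -> R2
  16.196.0.0/14 (16.196.0.0 - 16.199.255.255) -> R25
  16.199.192.0/18 (16.199.192.0 - 16.199.255.255) -> R5
More-specific entries that do NOT match:
  16.199.220.56/29 (16.199.220.56 - 16.199.220.63) does not contain 16.199.220.26
  16.199.156.24/29 (16.199.156.24 - 16.199.156.31) does not contain 16.199.220.26
  16.199.221.0/26 (16.199.221.0 - 16.199.221.63) does not contain 16.199.220.26
  16.199.216.0/24 (16.199.216.0 - 16.199.216.255) does not contain 16.199.220.26
  16.199.212.0/23 (16.199.212.0 - 16.199.213.255) does not contain 16.199.220.26
  16.199.92.0/22 (16.199.92.0 - 16.199.95.255) does not contain 16.199.220.26
  16.199.192.0/20 (16.199.192.0 - 16.199.207.255) does not contain 16.199.220.26
Longest matching prefix is /18 -> next hop R5.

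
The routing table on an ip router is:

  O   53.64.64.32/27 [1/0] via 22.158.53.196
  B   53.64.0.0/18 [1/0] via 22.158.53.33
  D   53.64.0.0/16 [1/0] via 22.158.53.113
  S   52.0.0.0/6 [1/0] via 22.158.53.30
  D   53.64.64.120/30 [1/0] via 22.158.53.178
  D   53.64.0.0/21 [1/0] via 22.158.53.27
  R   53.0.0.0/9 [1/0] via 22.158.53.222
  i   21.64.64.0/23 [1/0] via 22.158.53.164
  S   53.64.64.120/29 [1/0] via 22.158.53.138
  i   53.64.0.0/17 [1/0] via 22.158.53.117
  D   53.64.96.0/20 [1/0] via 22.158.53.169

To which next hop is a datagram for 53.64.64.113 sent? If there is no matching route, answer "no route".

22.158.53.117

Routes whose prefix contains 53.64.64.113:
  52.0.0.0/6 (52.0.0.0 - 55.255.255.255) -> 22.158.53.30
  53.0.0.0/9 (53.0.0.0 - 53.127.255.255) -> 22.158.53.222
  53.64.0.0/16 (53.64.0.0 - 53.64.255.255) -> 22.158.53.113
  53.64.0.0/17 (53.64.0.0 - 53.64.127.255) -> 22.158.53.117
More-specific entries that do NOT match:
  53.64.64.120/30 (53.64.64.120 - 53.64.64.123) does not contain 53.64.64.113
  53.64.64.120/29 (53.64.64.120 - 53.64.64.127) does not contain 53.64.64.113
  53.64.64.32/27 (53.64.64.32 - 53.64.64.63) does not contain 53.64.64.113
  21.64.64.0/23 (21.64.64.0 - 21.64.65.255) does not contain 53.64.64.113
  53.64.0.0/21 (53.64.0.0 - 53.64.7.255) does not contain 53.64.64.113
  53.64.96.0/20 (53.64.96.0 - 53.64.111.255) does not contain 53.64.64.113
  53.64.0.0/18 (53.64.0.0 - 53.64.63.255) does not contain 53.64.64.113
Longest matching prefix is /17 -> next hop 22.158.53.117.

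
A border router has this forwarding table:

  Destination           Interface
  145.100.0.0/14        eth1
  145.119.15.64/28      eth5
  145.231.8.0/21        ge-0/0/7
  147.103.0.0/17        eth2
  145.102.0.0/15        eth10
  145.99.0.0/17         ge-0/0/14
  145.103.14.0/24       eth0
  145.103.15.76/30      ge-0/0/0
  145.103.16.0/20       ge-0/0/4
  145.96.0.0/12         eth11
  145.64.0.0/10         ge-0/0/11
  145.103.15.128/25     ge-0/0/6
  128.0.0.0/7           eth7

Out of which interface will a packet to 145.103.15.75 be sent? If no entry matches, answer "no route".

Routes whose prefix contains 145.103.15.75:
  145.64.0.0/10 (145.64.0.0 - 145.127.255.255) -> ge-0/0/11
  145.96.0.0/12 (145.96.0.0 - 145.111.255.255) -> eth11
  145.100.0.0/14 (145.100.0.0 - 145.103.255.255) -> eth1
  145.102.0.0/15 (145.102.0.0 - 145.103.255.255) -> eth10
More-specific entries that do NOT match:
  145.103.15.76/30 (145.103.15.76 - 145.103.15.79) does not contain 145.103.15.75
  145.119.15.64/28 (145.119.15.64 - 145.119.15.79) does not contain 145.103.15.75
  145.103.15.128/25 (145.103.15.128 - 145.103.15.255) does not contain 145.103.15.75
  145.103.14.0/24 (145.103.14.0 - 145.103.14.255) does not contain 145.103.15.75
  145.231.8.0/21 (145.231.8.0 - 145.231.15.255) does not contain 145.103.15.75
  145.103.16.0/20 (145.103.16.0 - 145.103.31.255) does not contain 145.103.15.75
  147.103.0.0/17 (147.103.0.0 - 147.103.127.255) does not contain 145.103.15.75
  145.99.0.0/17 (145.99.0.0 - 145.99.127.255) does not contain 145.103.15.75
Longest matching prefix is /15 -> interface eth10.

eth10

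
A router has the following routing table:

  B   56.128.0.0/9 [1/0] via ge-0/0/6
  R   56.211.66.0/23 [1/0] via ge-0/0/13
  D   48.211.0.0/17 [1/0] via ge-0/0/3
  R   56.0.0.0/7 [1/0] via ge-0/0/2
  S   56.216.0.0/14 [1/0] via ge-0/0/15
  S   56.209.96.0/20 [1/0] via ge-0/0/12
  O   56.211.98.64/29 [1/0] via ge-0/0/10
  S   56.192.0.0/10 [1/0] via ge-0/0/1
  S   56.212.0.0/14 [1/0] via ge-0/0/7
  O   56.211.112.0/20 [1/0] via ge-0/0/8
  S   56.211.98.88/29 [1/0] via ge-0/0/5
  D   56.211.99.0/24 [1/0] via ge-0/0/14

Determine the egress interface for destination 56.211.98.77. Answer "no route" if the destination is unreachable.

Routes whose prefix contains 56.211.98.77:
  56.0.0.0/7 (56.0.0.0 - 57.255.255.255) -> ge-0/0/2
  56.128.0.0/9 (56.128.0.0 - 56.255.255.255) -> ge-0/0/6
  56.192.0.0/10 (56.192.0.0 - 56.255.255.255) -> ge-0/0/1
More-specific entries that do NOT match:
  56.211.98.64/29 (56.211.98.64 - 56.211.98.71) does not contain 56.211.98.77
  56.211.98.88/29 (56.211.98.88 - 56.211.98.95) does not contain 56.211.98.77
  56.211.99.0/24 (56.211.99.0 - 56.211.99.255) does not contain 56.211.98.77
  56.211.66.0/23 (56.211.66.0 - 56.211.67.255) does not contain 56.211.98.77
  56.209.96.0/20 (56.209.96.0 - 56.209.111.255) does not contain 56.211.98.77
  56.211.112.0/20 (56.211.112.0 - 56.211.127.255) does not contain 56.211.98.77
  48.211.0.0/17 (48.211.0.0 - 48.211.127.255) does not contain 56.211.98.77
  56.216.0.0/14 (56.216.0.0 - 56.219.255.255) does not contain 56.211.98.77
  56.212.0.0/14 (56.212.0.0 - 56.215.255.255) does not contain 56.211.98.77
Longest matching prefix is /10 -> interface ge-0/0/1.

ge-0/0/1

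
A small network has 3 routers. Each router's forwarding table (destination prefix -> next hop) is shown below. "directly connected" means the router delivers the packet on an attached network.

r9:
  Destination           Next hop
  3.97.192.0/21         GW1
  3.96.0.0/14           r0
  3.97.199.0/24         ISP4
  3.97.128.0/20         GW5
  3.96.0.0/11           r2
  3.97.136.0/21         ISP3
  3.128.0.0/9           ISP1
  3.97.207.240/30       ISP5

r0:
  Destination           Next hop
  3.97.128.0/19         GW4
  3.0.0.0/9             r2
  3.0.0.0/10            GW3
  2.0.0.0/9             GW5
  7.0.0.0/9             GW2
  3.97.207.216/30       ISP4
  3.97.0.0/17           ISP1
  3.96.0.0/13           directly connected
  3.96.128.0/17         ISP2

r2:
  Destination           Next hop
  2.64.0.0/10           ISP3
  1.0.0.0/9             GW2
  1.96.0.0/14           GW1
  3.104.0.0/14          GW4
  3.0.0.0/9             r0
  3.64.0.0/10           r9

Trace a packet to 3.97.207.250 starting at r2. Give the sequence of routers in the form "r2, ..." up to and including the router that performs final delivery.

r2, r9, r0

At r2: longest match for 3.97.207.250 is 3.64.0.0/10 -> r9
At r9: longest match for 3.97.207.250 is 3.96.0.0/14 -> r0
At r0: longest match for 3.97.207.250 is 3.96.0.0/13 -> directly connected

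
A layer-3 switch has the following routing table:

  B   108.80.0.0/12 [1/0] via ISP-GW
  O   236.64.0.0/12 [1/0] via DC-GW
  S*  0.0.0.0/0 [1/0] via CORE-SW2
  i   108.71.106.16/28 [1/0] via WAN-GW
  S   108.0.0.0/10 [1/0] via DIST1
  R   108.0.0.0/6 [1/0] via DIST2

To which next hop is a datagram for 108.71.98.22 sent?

Routes whose prefix contains 108.71.98.22:
  0.0.0.0/0 (default, matches everything) -> CORE-SW2
  108.0.0.0/6 (108.0.0.0 - 111.255.255.255) -> DIST2
More-specific entries that do NOT match:
  108.71.106.16/28 (108.71.106.16 - 108.71.106.31) does not contain 108.71.98.22
  108.80.0.0/12 (108.80.0.0 - 108.95.255.255) does not contain 108.71.98.22
  236.64.0.0/12 (236.64.0.0 - 236.79.255.255) does not contain 108.71.98.22
  108.0.0.0/10 (108.0.0.0 - 108.63.255.255) does not contain 108.71.98.22
Longest matching prefix is /6 -> next hop DIST2.

DIST2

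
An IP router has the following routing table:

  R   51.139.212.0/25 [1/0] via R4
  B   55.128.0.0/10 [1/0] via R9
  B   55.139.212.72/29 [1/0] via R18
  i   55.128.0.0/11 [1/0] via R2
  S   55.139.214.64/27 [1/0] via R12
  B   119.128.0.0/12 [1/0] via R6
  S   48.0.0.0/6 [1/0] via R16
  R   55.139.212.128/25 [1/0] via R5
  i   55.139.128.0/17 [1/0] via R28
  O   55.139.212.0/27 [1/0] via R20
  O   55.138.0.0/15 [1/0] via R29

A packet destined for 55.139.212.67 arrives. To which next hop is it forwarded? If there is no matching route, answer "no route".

R28

Routes whose prefix contains 55.139.212.67:
  55.128.0.0/10 (55.128.0.0 - 55.191.255.255) -> R9
  55.128.0.0/11 (55.128.0.0 - 55.159.255.255) -> R2
  55.138.0.0/15 (55.138.0.0 - 55.139.255.255) -> R29
  55.139.128.0/17 (55.139.128.0 - 55.139.255.255) -> R28
More-specific entries that do NOT match:
  55.139.212.72/29 (55.139.212.72 - 55.139.212.79) does not contain 55.139.212.67
  55.139.214.64/27 (55.139.214.64 - 55.139.214.95) does not contain 55.139.212.67
  55.139.212.0/27 (55.139.212.0 - 55.139.212.31) does not contain 55.139.212.67
  51.139.212.0/25 (51.139.212.0 - 51.139.212.127) does not contain 55.139.212.67
  55.139.212.128/25 (55.139.212.128 - 55.139.212.255) does not contain 55.139.212.67
Longest matching prefix is /17 -> next hop R28.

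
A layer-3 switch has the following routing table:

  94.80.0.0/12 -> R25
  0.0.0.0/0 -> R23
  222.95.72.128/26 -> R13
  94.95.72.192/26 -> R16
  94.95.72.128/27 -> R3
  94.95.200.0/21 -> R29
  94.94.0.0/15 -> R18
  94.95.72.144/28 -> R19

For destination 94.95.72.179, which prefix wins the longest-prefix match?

94.94.0.0/15

Entries matching 94.95.72.179:
  0.0.0.0/0 (default, matches everything)
  94.80.0.0/12 (94.80.0.0 - 94.95.255.255)
  94.94.0.0/15 (94.94.0.0 - 94.95.255.255)
Most specific is 94.94.0.0/15.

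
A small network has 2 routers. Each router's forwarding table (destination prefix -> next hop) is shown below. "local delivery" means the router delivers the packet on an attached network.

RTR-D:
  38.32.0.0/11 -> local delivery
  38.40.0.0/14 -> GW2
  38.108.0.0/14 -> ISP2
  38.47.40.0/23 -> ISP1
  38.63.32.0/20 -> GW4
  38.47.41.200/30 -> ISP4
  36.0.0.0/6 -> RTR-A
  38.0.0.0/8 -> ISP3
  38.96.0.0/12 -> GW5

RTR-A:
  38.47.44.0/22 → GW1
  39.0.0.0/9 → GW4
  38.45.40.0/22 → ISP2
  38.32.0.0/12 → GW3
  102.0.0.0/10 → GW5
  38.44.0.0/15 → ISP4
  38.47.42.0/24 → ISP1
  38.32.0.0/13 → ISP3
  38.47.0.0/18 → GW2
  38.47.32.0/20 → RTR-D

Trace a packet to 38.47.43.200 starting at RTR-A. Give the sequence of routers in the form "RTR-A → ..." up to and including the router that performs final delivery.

At RTR-A: longest match for 38.47.43.200 is 38.47.32.0/20 -> RTR-D
At RTR-D: longest match for 38.47.43.200 is 38.32.0.0/11 -> local delivery

RTR-A → RTR-D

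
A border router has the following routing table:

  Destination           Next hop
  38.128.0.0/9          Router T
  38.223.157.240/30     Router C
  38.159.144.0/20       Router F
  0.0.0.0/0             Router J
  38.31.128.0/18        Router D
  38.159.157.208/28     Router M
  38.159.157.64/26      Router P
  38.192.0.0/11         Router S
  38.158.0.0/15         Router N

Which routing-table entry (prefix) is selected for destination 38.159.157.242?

38.159.144.0/20

Entries matching 38.159.157.242:
  0.0.0.0/0 (default, matches everything)
  38.128.0.0/9 (38.128.0.0 - 38.255.255.255)
  38.158.0.0/15 (38.158.0.0 - 38.159.255.255)
  38.159.144.0/20 (38.159.144.0 - 38.159.159.255)
Most specific is 38.159.144.0/20.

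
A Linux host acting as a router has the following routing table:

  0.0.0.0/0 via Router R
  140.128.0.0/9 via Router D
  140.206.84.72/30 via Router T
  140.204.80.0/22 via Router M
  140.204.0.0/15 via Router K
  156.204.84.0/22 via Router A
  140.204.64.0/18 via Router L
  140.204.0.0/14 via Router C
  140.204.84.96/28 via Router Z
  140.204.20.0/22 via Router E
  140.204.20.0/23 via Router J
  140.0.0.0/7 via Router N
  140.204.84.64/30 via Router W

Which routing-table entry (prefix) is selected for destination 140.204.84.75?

Entries matching 140.204.84.75:
  0.0.0.0/0 (default, matches everything)
  140.0.0.0/7 (140.0.0.0 - 141.255.255.255)
  140.128.0.0/9 (140.128.0.0 - 140.255.255.255)
  140.204.0.0/14 (140.204.0.0 - 140.207.255.255)
  140.204.0.0/15 (140.204.0.0 - 140.205.255.255)
  140.204.64.0/18 (140.204.64.0 - 140.204.127.255)
Most specific is 140.204.64.0/18.

140.204.64.0/18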